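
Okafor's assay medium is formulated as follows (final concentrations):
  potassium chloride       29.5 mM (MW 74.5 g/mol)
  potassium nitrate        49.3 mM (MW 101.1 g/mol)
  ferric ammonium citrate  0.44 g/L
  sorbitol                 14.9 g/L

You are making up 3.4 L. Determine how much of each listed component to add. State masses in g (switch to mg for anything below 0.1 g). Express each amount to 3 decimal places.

Working volume: 3.4 L.
potassium chloride: 29.5 mmol/L × 74.5 g/mol × 3.4 L ÷ 1000 = 7.472 g
potassium nitrate: 49.3 mmol/L × 101.1 g/mol × 3.4 L ÷ 1000 = 16.946 g
ferric ammonium citrate: 0.44 g/L × 3.4 L = 1.496 g
sorbitol: 14.9 g/L × 3.4 L = 50.660 g

potassium chloride 7.472 g; potassium nitrate 16.946 g; ferric ammonium citrate 1.496 g; sorbitol 50.660 g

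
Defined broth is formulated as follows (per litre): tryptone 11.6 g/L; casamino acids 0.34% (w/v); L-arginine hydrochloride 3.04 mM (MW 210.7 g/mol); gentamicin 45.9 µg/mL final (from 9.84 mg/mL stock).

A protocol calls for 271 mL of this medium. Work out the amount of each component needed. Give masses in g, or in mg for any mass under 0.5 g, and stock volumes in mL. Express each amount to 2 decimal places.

tryptone 3.14 g; casamino acids 0.92 g; L-arginine hydrochloride 173.58 mg; gentamicin 1.26 mL

Target volume = 271 mL = 0.271 L.
tryptone: 11.6 g/L × 0.271 L = 3.14 g
casamino acids: 0.34% w/v = 3.4 g/L → 3.4 × 0.271 L = 0.92 g
L-arginine hydrochloride: 3.04 mmol/L × 210.7 mg/mmol × 0.271 L = 173.58 mg
gentamicin: V = C2·V2/C1 = 45.9 µg/mL × 271 mL ÷ 9840 µg/mL = 1.26 mL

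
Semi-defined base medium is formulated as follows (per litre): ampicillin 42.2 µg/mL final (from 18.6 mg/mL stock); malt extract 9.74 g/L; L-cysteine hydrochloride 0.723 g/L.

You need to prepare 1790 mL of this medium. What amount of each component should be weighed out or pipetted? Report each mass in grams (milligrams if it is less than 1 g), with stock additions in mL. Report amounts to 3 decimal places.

Target volume = 1790 mL = 1.79 L.
ampicillin: C1V1 = C2V2 → 42.2 µg/mL × 1790 mL ÷ 18600 µg/mL = 4.061 mL
malt extract: 9.74 g/L × 1.79 L = 17.435 g
L-cysteine hydrochloride: 0.723 g/L × 1.79 L = 1.294 g

ampicillin 4.061 mL; malt extract 17.435 g; L-cysteine hydrochloride 1.294 g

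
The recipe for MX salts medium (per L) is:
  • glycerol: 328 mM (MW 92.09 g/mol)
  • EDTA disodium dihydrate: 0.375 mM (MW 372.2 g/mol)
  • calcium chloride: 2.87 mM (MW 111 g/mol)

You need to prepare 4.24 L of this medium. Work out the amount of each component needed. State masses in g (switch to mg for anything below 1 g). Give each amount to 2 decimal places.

Scale factor relative to 1 L: 4.24.
glycerol: 328 mmol/L × 92.09 g/mol × 4.24 L ÷ 1000 = 128.07 g
EDTA disodium dihydrate: 0.375 mmol/L × 372.2 mg/mmol × 4.24 L = 591.80 mg
calcium chloride: 2.87 mmol/L × 111 g/mol × 4.24 L ÷ 1000 = 1.35 g

glycerol 128.07 g; EDTA disodium dihydrate 591.80 mg; calcium chloride 1.35 g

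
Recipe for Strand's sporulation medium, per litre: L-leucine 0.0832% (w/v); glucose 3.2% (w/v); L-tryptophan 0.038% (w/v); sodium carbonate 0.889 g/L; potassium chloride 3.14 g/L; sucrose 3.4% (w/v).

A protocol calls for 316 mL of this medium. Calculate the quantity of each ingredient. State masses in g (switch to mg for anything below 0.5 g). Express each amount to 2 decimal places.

L-leucine 262.91 mg; glucose 10.11 g; L-tryptophan 120.08 mg; sodium carbonate 280.92 mg; potassium chloride 0.99 g; sucrose 10.74 g

Working volume: 316 mL = 0.316 L.
L-leucine: 0.0832% w/v = 0.832 g/L → 0.832 × 0.316 L = 0.262912 g = 262.91 mg
glucose: 3.2% w/v = 32 g/L → 32 × 0.316 L = 10.11 g
L-tryptophan: 0.038% w/v = 0.38 g/L → 0.38 × 0.316 L = 0.12008 g = 120.08 mg
sodium carbonate: 0.889 g/L × 0.316 L = 0.280924 g = 280.92 mg
potassium chloride: 3.14 g/L × 0.316 L = 0.99 g
sucrose: 3.4 g per 100 mL × 316 mL ÷ 100 = 10.74 g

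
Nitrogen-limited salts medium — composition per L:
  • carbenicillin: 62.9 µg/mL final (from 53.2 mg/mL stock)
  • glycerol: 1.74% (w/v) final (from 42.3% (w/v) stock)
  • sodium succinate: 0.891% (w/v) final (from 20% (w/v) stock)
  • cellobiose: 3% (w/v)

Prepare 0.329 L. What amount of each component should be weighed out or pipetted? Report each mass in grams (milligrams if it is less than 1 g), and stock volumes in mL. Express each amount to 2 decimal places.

carbenicillin 0.39 mL; glycerol 13.53 mL; sodium succinate 14.66 mL; cellobiose 9.87 g

Working volume: 0.329 L.
carbenicillin: C1V1 = C2V2 → 62.9 µg/mL × 329 mL ÷ 53200 µg/mL = 0.39 mL
glycerol: V = C2·V2/C1 = 1.74% ÷ 42.3% × 329 mL = 13.53 mL
sodium succinate: V = C2·V2/C1 = 0.891% ÷ 20% × 329 mL = 14.66 mL
cellobiose: 3 g per 100 mL × 329 mL ÷ 100 = 9.87 g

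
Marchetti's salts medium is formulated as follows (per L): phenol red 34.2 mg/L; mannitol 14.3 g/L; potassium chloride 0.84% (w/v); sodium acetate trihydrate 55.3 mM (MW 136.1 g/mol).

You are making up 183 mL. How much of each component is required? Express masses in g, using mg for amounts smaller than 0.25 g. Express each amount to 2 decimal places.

Scale factor relative to 1 L: 0.183.
phenol red: 34.2 mg/L × 0.183 L = 6.26 mg
mannitol: 14.3 g/L × 0.183 L = 2.62 g
potassium chloride: 0.84% w/v = 8.4 g/L → 8.4 × 0.183 L = 1.54 g
sodium acetate trihydrate: 55.3 mmol/L × 136.1 g/mol × 0.183 L ÷ 1000 = 1.38 g

phenol red 6.26 mg; mannitol 2.62 g; potassium chloride 1.54 g; sodium acetate trihydrate 1.38 g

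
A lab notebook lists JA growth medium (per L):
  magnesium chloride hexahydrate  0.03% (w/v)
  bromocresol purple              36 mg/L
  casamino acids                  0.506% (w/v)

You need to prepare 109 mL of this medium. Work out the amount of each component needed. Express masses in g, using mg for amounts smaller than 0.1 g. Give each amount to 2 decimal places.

Scale factor relative to 1 L: 0.109.
magnesium chloride hexahydrate: 0.03 g per 100 mL × 109 mL ÷ 100 = 0.0327 g = 32.70 mg
bromocresol purple: 36 mg/L × 0.109 L = 3.92 mg
casamino acids: 0.506 g per 100 mL × 109 mL ÷ 100 = 0.55 g

magnesium chloride hexahydrate 32.70 mg; bromocresol purple 3.92 mg; casamino acids 0.55 g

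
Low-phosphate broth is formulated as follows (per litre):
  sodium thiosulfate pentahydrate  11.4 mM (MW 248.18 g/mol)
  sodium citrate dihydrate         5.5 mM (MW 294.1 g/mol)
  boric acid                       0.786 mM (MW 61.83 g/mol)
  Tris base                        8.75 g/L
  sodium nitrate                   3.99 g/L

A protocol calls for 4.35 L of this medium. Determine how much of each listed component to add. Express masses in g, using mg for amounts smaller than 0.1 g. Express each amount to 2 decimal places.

sodium thiosulfate pentahydrate 12.31 g; sodium citrate dihydrate 7.04 g; boric acid 0.21 g; Tris base 38.06 g; sodium nitrate 17.36 g

Working volume: 4.35 L.
sodium thiosulfate pentahydrate: 11.4 mmol/L × 248.18 g/mol × 4.35 L ÷ 1000 = 12.31 g
sodium citrate dihydrate: 5.5 mmol/L × 294.1 g/mol × 4.35 L ÷ 1000 = 7.04 g
boric acid: 0.786 mmol/L × 61.83 g/mol × 4.35 L ÷ 1000 = 0.21 g
Tris base: 8.75 g/L × 4.35 L = 38.06 g
sodium nitrate: 3.99 g/L × 4.35 L = 17.36 g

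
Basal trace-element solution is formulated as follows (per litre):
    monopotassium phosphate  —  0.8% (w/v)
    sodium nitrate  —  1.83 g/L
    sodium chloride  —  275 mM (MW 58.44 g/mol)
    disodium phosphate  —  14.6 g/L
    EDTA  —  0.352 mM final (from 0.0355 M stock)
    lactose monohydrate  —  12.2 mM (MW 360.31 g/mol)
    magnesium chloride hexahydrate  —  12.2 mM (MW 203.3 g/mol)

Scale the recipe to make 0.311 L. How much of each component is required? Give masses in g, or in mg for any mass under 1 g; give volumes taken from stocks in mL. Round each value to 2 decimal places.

Scale factor relative to 1 L: 0.311.
monopotassium phosphate: 0.8 g per 100 mL × 311 mL ÷ 100 = 2.49 g
sodium nitrate: 1.83 g/L × 0.311 L = 0.56913 g = 569.13 mg
sodium chloride: 275 mmol/L × 58.44 g/mol × 0.311 L ÷ 1000 = 5.00 g
disodium phosphate: 14.6 g/L × 0.311 L = 4.54 g
EDTA: V = C2·V2/C1 = 0.352 mM × 311 mL ÷ 35.5 mM = 3.08 mL
lactose monohydrate: 12.2 mmol/L × 360.31 g/mol × 0.311 L ÷ 1000 = 1.37 g
magnesium chloride hexahydrate: 12.2 mmol/L × 203.3 mg/mmol × 0.311 L = 771.36 mg

monopotassium phosphate 2.49 g; sodium nitrate 569.13 mg; sodium chloride 5.00 g; disodium phosphate 4.54 g; EDTA 3.08 mL; lactose monohydrate 1.37 g; magnesium chloride hexahydrate 771.36 mg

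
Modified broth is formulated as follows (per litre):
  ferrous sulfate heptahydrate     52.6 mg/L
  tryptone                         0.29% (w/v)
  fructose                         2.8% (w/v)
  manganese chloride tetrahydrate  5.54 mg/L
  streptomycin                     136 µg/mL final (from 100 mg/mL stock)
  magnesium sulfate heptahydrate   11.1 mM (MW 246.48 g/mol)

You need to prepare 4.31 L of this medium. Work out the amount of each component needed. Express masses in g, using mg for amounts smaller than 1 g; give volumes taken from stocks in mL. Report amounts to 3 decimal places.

ferrous sulfate heptahydrate 226.706 mg; tryptone 12.499 g; fructose 120.680 g; manganese chloride tetrahydrate 23.877 mg; streptomycin 5.862 mL; magnesium sulfate heptahydrate 11.792 g

Working volume: 4.31 L.
ferrous sulfate heptahydrate: 52.6 mg/L × 4.31 L = 226.706 mg
tryptone: 0.29 g per 100 mL × 4310 mL ÷ 100 = 12.499 g
fructose: 2.8 g per 100 mL × 4310 mL ÷ 100 = 120.680 g
manganese chloride tetrahydrate: 5.54 mg/L × 4.31 L = 23.877 mg
streptomycin: C1V1 = C2V2 → 136 µg/mL × 4310 mL ÷ 100000 µg/mL = 5.862 mL
magnesium sulfate heptahydrate: 11.1 mmol/L × 246.48 g/mol × 4.31 L ÷ 1000 = 11.792 g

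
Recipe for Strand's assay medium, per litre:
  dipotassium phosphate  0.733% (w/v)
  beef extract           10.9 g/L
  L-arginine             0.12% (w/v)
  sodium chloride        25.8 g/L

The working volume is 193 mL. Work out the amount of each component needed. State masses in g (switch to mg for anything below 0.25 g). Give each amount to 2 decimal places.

Scale factor relative to 1 L: 0.193.
dipotassium phosphate: 0.733% w/v = 7.33 g/L → 7.33 × 0.193 L = 1.41 g
beef extract: 10.9 g/L × 0.193 L = 2.10 g
L-arginine: 0.12% w/v = 1.2 g/L → 1.2 × 0.193 L = 0.2316 g = 231.60 mg
sodium chloride: 25.8 g/L × 0.193 L = 4.98 g

dipotassium phosphate 1.41 g; beef extract 2.10 g; L-arginine 231.60 mg; sodium chloride 4.98 g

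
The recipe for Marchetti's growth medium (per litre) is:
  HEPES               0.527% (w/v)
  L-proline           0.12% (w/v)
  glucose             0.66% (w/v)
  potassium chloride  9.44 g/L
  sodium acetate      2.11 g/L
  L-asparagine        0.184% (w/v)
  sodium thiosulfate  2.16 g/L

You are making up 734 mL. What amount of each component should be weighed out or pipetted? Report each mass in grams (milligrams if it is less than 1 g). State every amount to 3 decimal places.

HEPES 3.868 g; L-proline 880.800 mg; glucose 4.844 g; potassium chloride 6.929 g; sodium acetate 1.549 g; L-asparagine 1.351 g; sodium thiosulfate 1.585 g

Working volume: 734 mL = 0.734 L.
HEPES: 0.527 g per 100 mL × 734 mL ÷ 100 = 3.868 g
L-proline: 0.12 g per 100 mL × 734 mL ÷ 100 = 0.8808 g = 880.800 mg
glucose: 0.66 g per 100 mL × 734 mL ÷ 100 = 4.844 g
potassium chloride: 9.44 g/L × 0.734 L = 6.929 g
sodium acetate: 2.11 g/L × 0.734 L = 1.549 g
L-asparagine: 0.184% w/v = 1.84 g/L → 1.84 × 0.734 L = 1.351 g
sodium thiosulfate: 2.16 g/L × 0.734 L = 1.585 g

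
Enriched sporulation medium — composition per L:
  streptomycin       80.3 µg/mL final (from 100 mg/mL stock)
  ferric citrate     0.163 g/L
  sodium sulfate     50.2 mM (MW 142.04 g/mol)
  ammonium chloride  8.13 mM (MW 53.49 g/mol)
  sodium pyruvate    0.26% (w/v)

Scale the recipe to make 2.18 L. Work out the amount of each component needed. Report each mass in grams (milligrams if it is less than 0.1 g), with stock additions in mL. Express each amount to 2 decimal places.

Scale factor relative to 1 L: 2.18.
streptomycin: V = C2·V2/C1 = 80.3 µg/mL × 2180 mL ÷ 100000 µg/mL = 1.75 mL
ferric citrate: 0.163 g/L × 2.18 L = 0.36 g
sodium sulfate: 50.2 mmol/L × 142.04 g/mol × 2.18 L ÷ 1000 = 15.54 g
ammonium chloride: 8.13 mmol/L × 53.49 g/mol × 2.18 L ÷ 1000 = 0.95 g
sodium pyruvate: 0.26% w/v = 2.6 g/L → 2.6 × 2.18 L = 5.67 g

streptomycin 1.75 mL; ferric citrate 0.36 g; sodium sulfate 15.54 g; ammonium chloride 0.95 g; sodium pyruvate 5.67 g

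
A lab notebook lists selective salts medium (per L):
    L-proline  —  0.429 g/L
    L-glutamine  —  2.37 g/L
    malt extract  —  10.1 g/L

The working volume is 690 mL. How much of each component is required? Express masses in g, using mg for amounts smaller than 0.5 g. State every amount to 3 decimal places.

Target volume = 690 mL = 0.69 L.
L-proline: 0.429 g/L × 0.69 L = 0.29601 g = 296.010 mg
L-glutamine: 2.37 g/L × 0.69 L = 1.635 g
malt extract: 10.1 g/L × 0.69 L = 6.969 g

L-proline 296.010 mg; L-glutamine 1.635 g; malt extract 6.969 g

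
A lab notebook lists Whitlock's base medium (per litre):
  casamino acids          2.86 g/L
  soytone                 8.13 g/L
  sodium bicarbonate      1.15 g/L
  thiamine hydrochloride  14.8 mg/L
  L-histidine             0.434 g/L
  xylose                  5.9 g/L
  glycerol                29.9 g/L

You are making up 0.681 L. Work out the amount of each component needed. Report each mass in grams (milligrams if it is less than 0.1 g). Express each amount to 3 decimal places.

Scale factor relative to 1 L: 0.681.
casamino acids: 2.86 g/L × 0.681 L = 1.948 g
soytone: 8.13 g/L × 0.681 L = 5.537 g
sodium bicarbonate: 1.15 g/L × 0.681 L = 0.783 g
thiamine hydrochloride: 14.8 mg/L × 0.681 L = 10.079 mg
L-histidine: 0.434 g/L × 0.681 L = 0.296 g
xylose: 5.9 g/L × 0.681 L = 4.018 g
glycerol: 29.9 g/L × 0.681 L = 20.362 g

casamino acids 1.948 g; soytone 5.537 g; sodium bicarbonate 0.783 g; thiamine hydrochloride 10.079 mg; L-histidine 0.296 g; xylose 4.018 g; glycerol 20.362 g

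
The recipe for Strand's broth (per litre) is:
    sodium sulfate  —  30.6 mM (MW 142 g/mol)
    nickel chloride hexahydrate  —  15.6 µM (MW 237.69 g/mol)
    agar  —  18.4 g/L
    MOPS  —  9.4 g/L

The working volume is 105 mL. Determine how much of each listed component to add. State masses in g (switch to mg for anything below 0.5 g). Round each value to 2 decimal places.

sodium sulfate 456.25 mg; nickel chloride hexahydrate 0.39 mg; agar 1.93 g; MOPS 0.99 g

Scale factor relative to 1 L: 0.105.
sodium sulfate: 30.6 mmol/L × 142 mg/mmol × 0.105 L = 456.25 mg
nickel chloride hexahydrate: 15.6 µmol/L × 237.69 g/mol × 0.105 L ÷ 1000 = 0.39 mg
agar: 18.4 g/L × 0.105 L = 1.93 g
MOPS: 9.4 g/L × 0.105 L = 0.99 g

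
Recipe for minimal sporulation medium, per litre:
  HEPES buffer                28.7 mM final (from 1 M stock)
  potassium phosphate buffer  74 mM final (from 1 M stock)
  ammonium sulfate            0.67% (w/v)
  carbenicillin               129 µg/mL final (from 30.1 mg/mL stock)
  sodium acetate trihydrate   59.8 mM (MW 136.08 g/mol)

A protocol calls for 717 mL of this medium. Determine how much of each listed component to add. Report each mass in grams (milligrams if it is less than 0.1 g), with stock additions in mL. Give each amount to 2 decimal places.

Scale factor relative to 1 L: 0.717.
HEPES buffer: C1V1 = C2V2 → 28.7 mM × 717 mL ÷ 1000 mM = 20.58 mL
potassium phosphate buffer: dilute stock: 74 mM × 717 mL ÷ 1000 mM = 53.06 mL
ammonium sulfate: 0.67 g per 100 mL × 717 mL ÷ 100 = 4.80 g
carbenicillin: V = C2·V2/C1 = 129 µg/mL × 717 mL ÷ 30100 µg/mL = 3.07 mL
sodium acetate trihydrate: 59.8 mmol/L × 136.08 g/mol × 0.717 L ÷ 1000 = 5.83 g

HEPES buffer 20.58 mL; potassium phosphate buffer 53.06 mL; ammonium sulfate 4.80 g; carbenicillin 3.07 mL; sodium acetate trihydrate 5.83 g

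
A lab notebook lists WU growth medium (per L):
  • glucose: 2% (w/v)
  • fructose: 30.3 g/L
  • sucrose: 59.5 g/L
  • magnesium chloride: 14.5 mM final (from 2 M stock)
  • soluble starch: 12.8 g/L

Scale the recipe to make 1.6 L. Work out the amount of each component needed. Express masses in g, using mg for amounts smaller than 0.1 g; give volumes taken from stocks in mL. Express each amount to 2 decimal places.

Working volume: 1.6 L.
glucose: 2 g per 100 mL × 1600 mL ÷ 100 = 32.00 g
fructose: 30.3 g/L × 1.6 L = 48.48 g
sucrose: 59.5 g/L × 1.6 L = 95.20 g
magnesium chloride: C1V1 = C2V2 → 14.5 mM × 1600 mL ÷ 2000 mM = 11.60 mL
soluble starch: 12.8 g/L × 1.6 L = 20.48 g

glucose 32.00 g; fructose 48.48 g; sucrose 95.20 g; magnesium chloride 11.60 mL; soluble starch 20.48 g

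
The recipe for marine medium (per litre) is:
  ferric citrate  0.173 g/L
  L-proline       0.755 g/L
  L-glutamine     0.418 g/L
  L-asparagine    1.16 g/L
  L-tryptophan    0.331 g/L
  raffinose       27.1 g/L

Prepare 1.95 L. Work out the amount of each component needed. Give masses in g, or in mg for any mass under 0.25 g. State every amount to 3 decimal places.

Working volume: 1.95 L.
ferric citrate: 0.173 g/L × 1.95 L = 0.337 g
L-proline: 0.755 g/L × 1.95 L = 1.472 g
L-glutamine: 0.418 g/L × 1.95 L = 0.815 g
L-asparagine: 1.16 g/L × 1.95 L = 2.262 g
L-tryptophan: 0.331 g/L × 1.95 L = 0.645 g
raffinose: 27.1 g/L × 1.95 L = 52.845 g

ferric citrate 0.337 g; L-proline 1.472 g; L-glutamine 0.815 g; L-asparagine 2.262 g; L-tryptophan 0.645 g; raffinose 52.845 g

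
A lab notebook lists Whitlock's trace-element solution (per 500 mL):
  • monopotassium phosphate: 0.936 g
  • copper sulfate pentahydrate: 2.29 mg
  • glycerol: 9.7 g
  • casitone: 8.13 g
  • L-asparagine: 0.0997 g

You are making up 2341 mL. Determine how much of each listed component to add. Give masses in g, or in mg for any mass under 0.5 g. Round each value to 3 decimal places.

Scale factor = 2341 mL / 500 mL = 4.682.
monopotassium phosphate: 0.936 g × (2341 mL / 500 mL) = 4.382 g
copper sulfate pentahydrate: 2.29 mg × (2341 mL / 500 mL) = 10.722 mg
glycerol: 9.7 g × (2341 mL / 500 mL) = 45.415 g
casitone: 8.13 g × (2341 mL / 500 mL) = 38.065 g
L-asparagine: 0.0997 g × (2341 mL / 500 mL) = 0.466795 g = 466.795 mg

monopotassium phosphate 4.382 g; copper sulfate pentahydrate 10.722 mg; glycerol 45.415 g; casitone 38.065 g; L-asparagine 466.795 mg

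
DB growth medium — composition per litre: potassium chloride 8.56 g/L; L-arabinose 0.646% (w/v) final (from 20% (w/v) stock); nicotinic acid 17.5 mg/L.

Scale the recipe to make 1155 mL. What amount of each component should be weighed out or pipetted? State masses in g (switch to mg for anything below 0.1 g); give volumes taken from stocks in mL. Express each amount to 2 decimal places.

Scale factor relative to 1 L: 1.155.
potassium chloride: 8.56 g/L × 1.155 L = 9.89 g
L-arabinose: C1V1 = C2V2 → 0.646% ÷ 20% × 1155 mL = 37.31 mL
nicotinic acid: 17.5 mg/L × 1.155 L = 20.21 mg

potassium chloride 9.89 g; L-arabinose 37.31 mL; nicotinic acid 20.21 mg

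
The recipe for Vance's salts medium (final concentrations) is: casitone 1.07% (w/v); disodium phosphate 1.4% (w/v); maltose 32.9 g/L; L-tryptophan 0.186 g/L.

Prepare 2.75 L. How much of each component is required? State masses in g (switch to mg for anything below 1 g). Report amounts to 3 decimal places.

casitone 29.425 g; disodium phosphate 38.500 g; maltose 90.475 g; L-tryptophan 511.500 mg

Scale factor relative to 1 L: 2.75.
casitone: 1.07 g per 100 mL × 2750 mL ÷ 100 = 29.425 g
disodium phosphate: 1.4% w/v = 14 g/L → 14 × 2.75 L = 38.500 g
maltose: 32.9 g/L × 2.75 L = 90.475 g
L-tryptophan: 0.186 g/L × 2.75 L = 0.5115 g = 511.500 mg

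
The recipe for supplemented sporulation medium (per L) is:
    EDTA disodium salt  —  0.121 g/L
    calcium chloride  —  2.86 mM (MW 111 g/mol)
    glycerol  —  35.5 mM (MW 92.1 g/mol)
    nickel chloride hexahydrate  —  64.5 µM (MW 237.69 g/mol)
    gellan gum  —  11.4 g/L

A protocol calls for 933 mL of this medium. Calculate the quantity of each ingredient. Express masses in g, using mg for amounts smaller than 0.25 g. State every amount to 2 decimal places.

EDTA disodium salt 112.89 mg; calcium chloride 0.30 g; glycerol 3.05 g; nickel chloride hexahydrate 14.30 mg; gellan gum 10.64 g

Working volume: 933 mL = 0.933 L.
EDTA disodium salt: 0.121 g/L × 0.933 L = 0.112893 g = 112.89 mg
calcium chloride: 2.86 mmol/L × 111 g/mol × 0.933 L ÷ 1000 = 0.30 g
glycerol: 35.5 mmol/L × 92.1 g/mol × 0.933 L ÷ 1000 = 3.05 g
nickel chloride hexahydrate: 64.5 µmol/L × 237.69 g/mol × 0.933 L ÷ 1000 = 14.30 mg
gellan gum: 11.4 g/L × 0.933 L = 10.64 g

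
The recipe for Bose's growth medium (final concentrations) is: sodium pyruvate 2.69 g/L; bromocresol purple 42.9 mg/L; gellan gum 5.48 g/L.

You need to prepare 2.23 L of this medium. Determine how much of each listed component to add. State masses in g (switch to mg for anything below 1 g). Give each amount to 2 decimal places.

sodium pyruvate 6.00 g; bromocresol purple 95.67 mg; gellan gum 12.22 g

Scale factor relative to 1 L: 2.23.
sodium pyruvate: 2.69 g/L × 2.23 L = 6.00 g
bromocresol purple: 42.9 mg/L × 2.23 L = 95.67 mg
gellan gum: 5.48 g/L × 2.23 L = 12.22 g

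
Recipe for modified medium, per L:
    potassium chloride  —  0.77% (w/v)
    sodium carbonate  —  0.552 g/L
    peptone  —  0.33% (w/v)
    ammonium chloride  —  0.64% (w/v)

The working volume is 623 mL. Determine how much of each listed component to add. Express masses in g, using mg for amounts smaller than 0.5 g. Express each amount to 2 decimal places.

potassium chloride 4.80 g; sodium carbonate 343.90 mg; peptone 2.06 g; ammonium chloride 3.99 g

Scale factor relative to 1 L: 0.623.
potassium chloride: 0.77% w/v = 7.7 g/L → 7.7 × 0.623 L = 4.80 g
sodium carbonate: 0.552 g/L × 0.623 L = 0.343896 g = 343.90 mg
peptone: 0.33 g per 100 mL × 623 mL ÷ 100 = 2.06 g
ammonium chloride: 0.64% w/v = 6.4 g/L → 6.4 × 0.623 L = 3.99 g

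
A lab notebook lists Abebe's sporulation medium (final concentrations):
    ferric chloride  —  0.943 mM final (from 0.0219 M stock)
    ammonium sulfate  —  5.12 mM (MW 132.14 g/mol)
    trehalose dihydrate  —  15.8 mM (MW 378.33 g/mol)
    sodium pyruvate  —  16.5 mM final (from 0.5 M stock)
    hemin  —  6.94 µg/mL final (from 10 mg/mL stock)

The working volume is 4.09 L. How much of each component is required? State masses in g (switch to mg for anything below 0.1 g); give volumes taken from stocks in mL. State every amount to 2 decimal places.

ferric chloride 176.11 mL; ammonium sulfate 2.77 g; trehalose dihydrate 24.45 g; sodium pyruvate 134.97 mL; hemin 2.84 mL

Working volume: 4.09 L.
ferric chloride: V = C2·V2/C1 = 0.943 mM × 4090 mL ÷ 21.9 mM = 176.11 mL
ammonium sulfate: 5.12 mmol/L × 132.14 g/mol × 4.09 L ÷ 1000 = 2.77 g
trehalose dihydrate: 15.8 mmol/L × 378.33 g/mol × 4.09 L ÷ 1000 = 24.45 g
sodium pyruvate: V = C2·V2/C1 = 16.5 mM × 4090 mL ÷ 500 mM = 134.97 mL
hemin: dilute stock: 6.94 µg/mL × 4090 mL ÷ 10000 µg/mL = 2.84 mL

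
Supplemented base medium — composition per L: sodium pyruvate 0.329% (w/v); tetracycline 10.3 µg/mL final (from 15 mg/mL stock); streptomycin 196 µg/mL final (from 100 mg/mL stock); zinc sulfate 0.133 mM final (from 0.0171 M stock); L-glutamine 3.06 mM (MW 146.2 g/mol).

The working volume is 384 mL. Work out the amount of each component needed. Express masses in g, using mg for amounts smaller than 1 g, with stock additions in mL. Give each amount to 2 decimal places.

Target volume = 384 mL = 0.384 L.
sodium pyruvate: 0.329% w/v = 3.29 g/L → 3.29 × 0.384 L = 1.26 g
tetracycline: dilute stock: 10.3 µg/mL × 384 mL ÷ 15000 µg/mL = 0.26 mL
streptomycin: C1V1 = C2V2 → 196 µg/mL × 384 mL ÷ 100000 µg/mL = 0.75 mL
zinc sulfate: V = C2·V2/C1 = 0.133 mM × 384 mL ÷ 17.1 mM = 2.99 mL
L-glutamine: 3.06 mmol/L × 146.2 mg/mmol × 0.384 L = 171.79 mg

sodium pyruvate 1.26 g; tetracycline 0.26 mL; streptomycin 0.75 mL; zinc sulfate 2.99 mL; L-glutamine 171.79 mg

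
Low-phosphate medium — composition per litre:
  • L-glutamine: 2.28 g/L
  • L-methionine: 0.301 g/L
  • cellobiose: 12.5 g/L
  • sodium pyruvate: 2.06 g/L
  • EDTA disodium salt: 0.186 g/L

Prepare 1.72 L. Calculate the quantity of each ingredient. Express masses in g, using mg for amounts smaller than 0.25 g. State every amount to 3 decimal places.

Scale factor relative to 1 L: 1.72.
L-glutamine: 2.28 g/L × 1.72 L = 3.922 g
L-methionine: 0.301 g/L × 1.72 L = 0.518 g
cellobiose: 12.5 g/L × 1.72 L = 21.500 g
sodium pyruvate: 2.06 g/L × 1.72 L = 3.543 g
EDTA disodium salt: 0.186 g/L × 1.72 L = 0.320 g

L-glutamine 3.922 g; L-methionine 0.518 g; cellobiose 21.500 g; sodium pyruvate 3.543 g; EDTA disodium salt 0.320 g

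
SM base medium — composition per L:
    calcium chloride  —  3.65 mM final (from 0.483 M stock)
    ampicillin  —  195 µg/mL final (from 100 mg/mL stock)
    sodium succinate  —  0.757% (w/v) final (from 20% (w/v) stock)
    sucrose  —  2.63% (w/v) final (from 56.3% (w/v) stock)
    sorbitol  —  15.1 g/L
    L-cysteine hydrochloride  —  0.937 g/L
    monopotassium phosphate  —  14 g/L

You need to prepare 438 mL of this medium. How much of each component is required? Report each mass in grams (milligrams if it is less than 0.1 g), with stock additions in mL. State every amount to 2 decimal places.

calcium chloride 3.31 mL; ampicillin 0.85 mL; sodium succinate 16.58 mL; sucrose 20.46 mL; sorbitol 6.61 g; L-cysteine hydrochloride 0.41 g; monopotassium phosphate 6.13 g

Working volume: 438 mL = 0.438 L.
calcium chloride: dilute stock: 3.65 mM × 438 mL ÷ 483 mM = 3.31 mL
ampicillin: V = C2·V2/C1 = 195 µg/mL × 438 mL ÷ 100000 µg/mL = 0.85 mL
sodium succinate: V = C2·V2/C1 = 0.757% ÷ 20% × 438 mL = 16.58 mL
sucrose: dilute stock: 2.63% ÷ 56.3% × 438 mL = 20.46 mL
sorbitol: 15.1 g/L × 0.438 L = 6.61 g
L-cysteine hydrochloride: 0.937 g/L × 0.438 L = 0.41 g
monopotassium phosphate: 14 g/L × 0.438 L = 6.13 g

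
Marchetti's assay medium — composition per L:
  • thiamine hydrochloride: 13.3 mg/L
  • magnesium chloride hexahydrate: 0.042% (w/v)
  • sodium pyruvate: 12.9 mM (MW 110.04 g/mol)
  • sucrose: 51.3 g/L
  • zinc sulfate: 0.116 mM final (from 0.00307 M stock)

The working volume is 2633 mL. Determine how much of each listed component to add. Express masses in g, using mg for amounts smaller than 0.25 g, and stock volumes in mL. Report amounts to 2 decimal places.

thiamine hydrochloride 35.02 mg; magnesium chloride hexahydrate 1.11 g; sodium pyruvate 3.74 g; sucrose 135.07 g; zinc sulfate 99.49 mL

Scale factor relative to 1 L: 2.633.
thiamine hydrochloride: 13.3 mg/L × 2.633 L = 35.02 mg
magnesium chloride hexahydrate: 0.042 g per 100 mL × 2633 mL ÷ 100 = 1.11 g
sodium pyruvate: 12.9 mmol/L × 110.04 g/mol × 2.633 L ÷ 1000 = 3.74 g
sucrose: 51.3 g/L × 2.633 L = 135.07 g
zinc sulfate: V = C2·V2/C1 = 0.116 mM × 2633 mL ÷ 3.07 mM = 99.49 mL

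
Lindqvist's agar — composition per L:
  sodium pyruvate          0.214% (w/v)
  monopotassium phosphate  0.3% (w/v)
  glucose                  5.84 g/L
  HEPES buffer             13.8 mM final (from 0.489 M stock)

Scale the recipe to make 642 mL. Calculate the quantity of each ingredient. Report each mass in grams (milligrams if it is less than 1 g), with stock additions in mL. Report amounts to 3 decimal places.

sodium pyruvate 1.374 g; monopotassium phosphate 1.926 g; glucose 3.749 g; HEPES buffer 18.118 mL

Working volume: 642 mL = 0.642 L.
sodium pyruvate: 0.214% w/v = 2.14 g/L → 2.14 × 0.642 L = 1.374 g
monopotassium phosphate: 0.3% w/v = 3 g/L → 3 × 0.642 L = 1.926 g
glucose: 5.84 g/L × 0.642 L = 3.749 g
HEPES buffer: dilute stock: 13.8 mM × 642 mL ÷ 489 mM = 18.118 mL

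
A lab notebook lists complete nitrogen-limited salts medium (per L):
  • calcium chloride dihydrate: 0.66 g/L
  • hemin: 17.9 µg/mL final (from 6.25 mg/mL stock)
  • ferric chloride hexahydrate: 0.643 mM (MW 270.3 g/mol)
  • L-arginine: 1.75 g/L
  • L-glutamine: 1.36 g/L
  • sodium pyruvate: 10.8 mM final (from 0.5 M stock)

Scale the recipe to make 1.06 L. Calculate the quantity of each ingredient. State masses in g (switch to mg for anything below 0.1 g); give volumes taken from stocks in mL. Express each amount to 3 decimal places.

calcium chloride dihydrate 0.700 g; hemin 3.036 mL; ferric chloride hexahydrate 0.184 g; L-arginine 1.855 g; L-glutamine 1.442 g; sodium pyruvate 22.896 mL

Scale factor relative to 1 L: 1.06.
calcium chloride dihydrate: 0.66 g/L × 1.06 L = 0.700 g
hemin: C1V1 = C2V2 → 17.9 µg/mL × 1060 mL ÷ 6250 µg/mL = 3.036 mL
ferric chloride hexahydrate: 0.643 mmol/L × 270.3 g/mol × 1.06 L ÷ 1000 = 0.184 g
L-arginine: 1.75 g/L × 1.06 L = 1.855 g
L-glutamine: 1.36 g/L × 1.06 L = 1.442 g
sodium pyruvate: C1V1 = C2V2 → 10.8 mM × 1060 mL ÷ 500 mM = 22.896 mL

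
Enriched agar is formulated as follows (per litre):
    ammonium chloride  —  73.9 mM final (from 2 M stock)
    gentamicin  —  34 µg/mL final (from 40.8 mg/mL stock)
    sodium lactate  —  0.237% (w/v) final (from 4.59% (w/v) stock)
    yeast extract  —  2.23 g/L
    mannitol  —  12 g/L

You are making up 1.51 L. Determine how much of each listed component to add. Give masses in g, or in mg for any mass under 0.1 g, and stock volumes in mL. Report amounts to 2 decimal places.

Working volume: 1.51 L.
ammonium chloride: V = C2·V2/C1 = 73.9 mM × 1510 mL ÷ 2000 mM = 55.79 mL
gentamicin: dilute stock: 34 µg/mL × 1510 mL ÷ 40800 µg/mL = 1.26 mL
sodium lactate: dilute stock: 0.237% ÷ 4.59% × 1510 mL = 77.97 mL
yeast extract: 2.23 g/L × 1.51 L = 3.37 g
mannitol: 12 g/L × 1.51 L = 18.12 g

ammonium chloride 55.79 mL; gentamicin 1.26 mL; sodium lactate 77.97 mL; yeast extract 3.37 g; mannitol 18.12 g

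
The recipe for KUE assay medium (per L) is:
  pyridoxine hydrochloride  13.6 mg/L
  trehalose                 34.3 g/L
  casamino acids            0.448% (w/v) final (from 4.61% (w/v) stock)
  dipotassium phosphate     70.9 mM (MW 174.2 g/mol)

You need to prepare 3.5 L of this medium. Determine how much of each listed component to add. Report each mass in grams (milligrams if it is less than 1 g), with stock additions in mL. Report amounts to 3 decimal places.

Scale factor relative to 1 L: 3.5.
pyridoxine hydrochloride: 13.6 mg/L × 3.5 L = 47.600 mg
trehalose: 34.3 g/L × 3.5 L = 120.050 g
casamino acids: V = C2·V2/C1 = 0.448% ÷ 4.61% × 3500 mL = 340.130 mL
dipotassium phosphate: 70.9 mmol/L × 174.2 g/mol × 3.5 L ÷ 1000 = 43.228 g

pyridoxine hydrochloride 47.600 mg; trehalose 120.050 g; casamino acids 340.130 mL; dipotassium phosphate 43.228 g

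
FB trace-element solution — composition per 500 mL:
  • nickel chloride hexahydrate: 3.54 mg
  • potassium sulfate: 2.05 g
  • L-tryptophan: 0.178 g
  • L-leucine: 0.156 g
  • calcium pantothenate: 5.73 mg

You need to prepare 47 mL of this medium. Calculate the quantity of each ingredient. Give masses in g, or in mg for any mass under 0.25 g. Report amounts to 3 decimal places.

nickel chloride hexahydrate 0.333 mg; potassium sulfate 192.700 mg; L-tryptophan 16.732 mg; L-leucine 14.664 mg; calcium pantothenate 0.539 mg

Scale factor = 47 mL / 500 mL = 0.094.
nickel chloride hexahydrate: 3.54 mg × (47 mL / 500 mL) = 0.333 mg
potassium sulfate: 2.05 g × (47 mL / 500 mL) = 0.1927 g = 192.700 mg
L-tryptophan: 0.178 g × (47 mL / 500 mL) = 0.016732 g = 16.732 mg
L-leucine: 0.156 g × (47 mL / 500 mL) = 0.014664 g = 14.664 mg
calcium pantothenate: 5.73 mg × (47 mL / 500 mL) = 0.539 mg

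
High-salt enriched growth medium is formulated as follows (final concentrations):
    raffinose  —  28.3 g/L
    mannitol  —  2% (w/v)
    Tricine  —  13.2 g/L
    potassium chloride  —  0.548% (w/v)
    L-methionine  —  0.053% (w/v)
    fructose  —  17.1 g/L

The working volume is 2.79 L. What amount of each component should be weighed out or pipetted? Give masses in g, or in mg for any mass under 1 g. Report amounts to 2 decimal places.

raffinose 78.96 g; mannitol 55.80 g; Tricine 36.83 g; potassium chloride 15.29 g; L-methionine 1.48 g; fructose 47.71 g

Scale factor relative to 1 L: 2.79.
raffinose: 28.3 g/L × 2.79 L = 78.96 g
mannitol: 2 g per 100 mL × 2790 mL ÷ 100 = 55.80 g
Tricine: 13.2 g/L × 2.79 L = 36.83 g
potassium chloride: 0.548 g per 100 mL × 2790 mL ÷ 100 = 15.29 g
L-methionine: 0.053 g per 100 mL × 2790 mL ÷ 100 = 1.48 g
fructose: 17.1 g/L × 2.79 L = 47.71 g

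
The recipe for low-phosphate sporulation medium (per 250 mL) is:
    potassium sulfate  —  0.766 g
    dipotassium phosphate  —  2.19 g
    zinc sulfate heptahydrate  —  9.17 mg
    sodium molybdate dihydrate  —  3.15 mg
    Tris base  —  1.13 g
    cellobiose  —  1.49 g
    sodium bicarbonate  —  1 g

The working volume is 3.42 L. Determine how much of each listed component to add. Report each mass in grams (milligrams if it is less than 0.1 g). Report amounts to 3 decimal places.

potassium sulfate 10.479 g; dipotassium phosphate 29.959 g; zinc sulfate heptahydrate 0.125 g; sodium molybdate dihydrate 43.092 mg; Tris base 15.458 g; cellobiose 20.383 g; sodium bicarbonate 13.680 g

Scale factor = 3420 mL / 250 mL = 13.68.
potassium sulfate: 0.766 g × (3420 mL / 250 mL) = 10.479 g
dipotassium phosphate: 2.19 g × (3420 mL / 250 mL) = 29.959 g
zinc sulfate heptahydrate: 9.17 mg × (3420 mL / 250 mL) = 125.446 mg = 0.125 g
sodium molybdate dihydrate: 3.15 mg × (3420 mL / 250 mL) = 43.092 mg
Tris base: 1.13 g × (3420 mL / 250 mL) = 15.458 g
cellobiose: 1.49 g × (3420 mL / 250 mL) = 20.383 g
sodium bicarbonate: 1 g × (3420 mL / 250 mL) = 13.680 g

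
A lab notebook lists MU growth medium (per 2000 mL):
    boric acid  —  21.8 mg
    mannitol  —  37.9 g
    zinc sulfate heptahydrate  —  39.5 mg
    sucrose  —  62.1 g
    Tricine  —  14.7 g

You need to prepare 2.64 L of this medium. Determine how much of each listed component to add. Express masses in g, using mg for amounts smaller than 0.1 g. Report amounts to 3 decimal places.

boric acid 28.776 mg; mannitol 50.028 g; zinc sulfate heptahydrate 52.140 mg; sucrose 81.972 g; Tricine 19.404 g

Ratio of target to recipe volume: 2640 / 2000 = 1.32.
boric acid: 21.8 mg × (2640 mL / 2000 mL) = 28.776 mg
mannitol: 37.9 g × (2640 mL / 2000 mL) = 50.028 g
zinc sulfate heptahydrate: 39.5 mg × (2640 mL / 2000 mL) = 52.140 mg
sucrose: 62.1 g × (2640 mL / 2000 mL) = 81.972 g
Tricine: 14.7 g × (2640 mL / 2000 mL) = 19.404 g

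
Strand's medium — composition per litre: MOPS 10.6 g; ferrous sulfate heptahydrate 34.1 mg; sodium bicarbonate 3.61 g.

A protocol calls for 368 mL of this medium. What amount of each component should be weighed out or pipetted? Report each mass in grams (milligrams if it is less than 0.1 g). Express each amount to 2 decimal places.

Ratio of target to recipe volume: 368 / 1000 = 0.368.
MOPS: 10.6 g × (368 mL / 1000 mL) = 3.90 g
ferrous sulfate heptahydrate: 34.1 mg × (368 mL / 1000 mL) = 12.55 mg
sodium bicarbonate: 3.61 g × (368 mL / 1000 mL) = 1.33 g

MOPS 3.90 g; ferrous sulfate heptahydrate 12.55 mg; sodium bicarbonate 1.33 g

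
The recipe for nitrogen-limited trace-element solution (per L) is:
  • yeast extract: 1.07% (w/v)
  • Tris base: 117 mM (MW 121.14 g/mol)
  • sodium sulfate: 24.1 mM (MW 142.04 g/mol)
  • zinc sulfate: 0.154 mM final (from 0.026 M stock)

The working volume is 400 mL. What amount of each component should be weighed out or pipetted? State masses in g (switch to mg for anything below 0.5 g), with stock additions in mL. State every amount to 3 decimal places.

Scale factor relative to 1 L: 0.4.
yeast extract: 1.07 g per 100 mL × 400 mL ÷ 100 = 4.280 g
Tris base: 117 mmol/L × 121.14 g/mol × 0.4 L ÷ 1000 = 5.669 g
sodium sulfate: 24.1 mmol/L × 142.04 g/mol × 0.4 L ÷ 1000 = 1.369 g
zinc sulfate: dilute stock: 0.154 mM × 400 mL ÷ 26 mM = 2.369 mL

yeast extract 4.280 g; Tris base 5.669 g; sodium sulfate 1.369 g; zinc sulfate 2.369 mL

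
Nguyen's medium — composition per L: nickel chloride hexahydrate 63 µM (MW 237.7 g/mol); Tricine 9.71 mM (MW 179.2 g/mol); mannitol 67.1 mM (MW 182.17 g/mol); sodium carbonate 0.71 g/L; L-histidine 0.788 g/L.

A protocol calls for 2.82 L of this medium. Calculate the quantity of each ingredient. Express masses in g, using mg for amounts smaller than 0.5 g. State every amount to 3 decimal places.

nickel chloride hexahydrate 42.230 mg; Tricine 4.907 g; mannitol 34.471 g; sodium carbonate 2.002 g; L-histidine 2.222 g

Scale factor relative to 1 L: 2.82.
nickel chloride hexahydrate: 63 µmol/L × 237.7 g/mol × 2.82 L ÷ 1000 = 42.230 mg
Tricine: 9.71 mmol/L × 179.2 g/mol × 2.82 L ÷ 1000 = 4.907 g
mannitol: 67.1 mmol/L × 182.17 g/mol × 2.82 L ÷ 1000 = 34.471 g
sodium carbonate: 0.71 g/L × 2.82 L = 2.002 g
L-histidine: 0.788 g/L × 2.82 L = 2.222 g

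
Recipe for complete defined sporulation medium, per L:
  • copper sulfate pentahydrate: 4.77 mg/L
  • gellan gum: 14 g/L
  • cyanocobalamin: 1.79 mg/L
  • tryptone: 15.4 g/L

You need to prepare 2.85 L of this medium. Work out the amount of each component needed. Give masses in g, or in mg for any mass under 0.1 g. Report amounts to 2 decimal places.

copper sulfate pentahydrate 13.59 mg; gellan gum 39.90 g; cyanocobalamin 5.10 mg; tryptone 43.89 g

Working volume: 2.85 L.
copper sulfate pentahydrate: 4.77 mg/L × 2.85 L = 13.59 mg
gellan gum: 14 g/L × 2.85 L = 39.90 g
cyanocobalamin: 1.79 mg/L × 2.85 L = 5.10 mg
tryptone: 15.4 g/L × 2.85 L = 43.89 g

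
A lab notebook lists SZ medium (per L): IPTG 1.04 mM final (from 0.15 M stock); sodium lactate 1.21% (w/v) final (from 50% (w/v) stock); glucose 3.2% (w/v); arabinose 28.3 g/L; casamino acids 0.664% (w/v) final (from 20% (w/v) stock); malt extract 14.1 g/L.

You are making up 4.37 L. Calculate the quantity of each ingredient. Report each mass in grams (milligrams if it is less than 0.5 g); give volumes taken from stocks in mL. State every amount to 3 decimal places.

Scale factor relative to 1 L: 4.37.
IPTG: V = C2·V2/C1 = 1.04 mM × 4370 mL ÷ 150 mM = 30.299 mL
sodium lactate: V = C2·V2/C1 = 1.21% ÷ 50% × 4370 mL = 105.754 mL
glucose: 3.2% w/v = 32 g/L → 32 × 4.37 L = 139.840 g
arabinose: 28.3 g/L × 4.37 L = 123.671 g
casamino acids: dilute stock: 0.664% ÷ 20% × 4370 mL = 145.084 mL
malt extract: 14.1 g/L × 4.37 L = 61.617 g

IPTG 30.299 mL; sodium lactate 105.754 mL; glucose 139.840 g; arabinose 123.671 g; casamino acids 145.084 mL; malt extract 61.617 g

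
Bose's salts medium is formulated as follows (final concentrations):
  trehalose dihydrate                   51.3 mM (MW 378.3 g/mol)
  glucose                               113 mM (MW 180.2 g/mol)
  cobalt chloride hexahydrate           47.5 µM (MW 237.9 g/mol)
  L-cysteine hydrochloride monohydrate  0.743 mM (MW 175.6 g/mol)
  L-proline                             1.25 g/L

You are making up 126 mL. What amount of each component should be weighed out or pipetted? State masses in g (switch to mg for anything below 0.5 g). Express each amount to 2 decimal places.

Scale factor relative to 1 L: 0.126.
trehalose dihydrate: 51.3 mmol/L × 378.3 g/mol × 0.126 L ÷ 1000 = 2.45 g
glucose: 113 mmol/L × 180.2 g/mol × 0.126 L ÷ 1000 = 2.57 g
cobalt chloride hexahydrate: 47.5 µmol/L × 237.9 g/mol × 0.126 L ÷ 1000 = 1.42 mg
L-cysteine hydrochloride monohydrate: 0.743 mmol/L × 175.6 mg/mmol × 0.126 L = 16.44 mg
L-proline: 1.25 g/L × 0.126 L = 0.1575 g = 157.50 mg

trehalose dihydrate 2.45 g; glucose 2.57 g; cobalt chloride hexahydrate 1.42 mg; L-cysteine hydrochloride monohydrate 16.44 mg; L-proline 157.50 mg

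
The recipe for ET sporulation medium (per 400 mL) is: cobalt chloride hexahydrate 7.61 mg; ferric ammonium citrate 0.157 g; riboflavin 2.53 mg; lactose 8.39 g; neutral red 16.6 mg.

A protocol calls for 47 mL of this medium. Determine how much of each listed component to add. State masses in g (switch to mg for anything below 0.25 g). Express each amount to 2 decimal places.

Scale factor = 47 mL / 400 mL = 0.1175.
cobalt chloride hexahydrate: 7.61 mg × (47 mL / 400 mL) = 0.89 mg
ferric ammonium citrate: 0.157 g × (47 mL / 400 mL) = 0.0184475 g = 18.45 mg
riboflavin: 2.53 mg × (47 mL / 400 mL) = 0.30 mg
lactose: 8.39 g × (47 mL / 400 mL) = 0.99 g
neutral red: 16.6 mg × (47 mL / 400 mL) = 1.95 mg

cobalt chloride hexahydrate 0.89 mg; ferric ammonium citrate 18.45 mg; riboflavin 0.30 mg; lactose 0.99 g; neutral red 1.95 mg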